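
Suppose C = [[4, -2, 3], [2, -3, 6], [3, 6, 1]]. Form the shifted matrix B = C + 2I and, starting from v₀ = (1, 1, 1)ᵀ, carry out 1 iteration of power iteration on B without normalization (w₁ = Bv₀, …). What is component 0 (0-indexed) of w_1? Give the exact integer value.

B = C + 2I has rows (6, -2, 3); (2, -1, 6); (3, 6, 3)
w1 = Bv₀ = (6·1 + (-2)·1 + 3·1; 2·1 + (-1)·1 + 6·1; 3·1 + 6·1 + 3·1) = (7, 7, 12)
Requested component of w1: 7

7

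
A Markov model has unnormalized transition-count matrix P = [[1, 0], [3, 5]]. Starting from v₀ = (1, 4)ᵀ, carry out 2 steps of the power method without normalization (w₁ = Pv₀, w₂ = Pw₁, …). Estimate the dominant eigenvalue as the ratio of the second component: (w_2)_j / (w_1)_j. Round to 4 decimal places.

w1 = Pv₀ = (1, 23)
w2 = Pw1 = (1, 118)
Ratio at component: 118 / 23 = 5.1304

5.1304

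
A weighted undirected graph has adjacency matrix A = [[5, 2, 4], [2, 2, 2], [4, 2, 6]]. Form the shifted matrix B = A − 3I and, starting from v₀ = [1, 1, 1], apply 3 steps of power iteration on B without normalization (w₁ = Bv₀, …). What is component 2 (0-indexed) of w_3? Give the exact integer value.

489

B = A − 3I has rows (2, 2, 4); (2, -1, 2); (4, 2, 3)
w1 = Bv₀ = (8, 3, 9)
w2 = Bw1 = (58, 31, 65)
w3 = Bw2 = (438, 215, 489)
Requested component of w3: 489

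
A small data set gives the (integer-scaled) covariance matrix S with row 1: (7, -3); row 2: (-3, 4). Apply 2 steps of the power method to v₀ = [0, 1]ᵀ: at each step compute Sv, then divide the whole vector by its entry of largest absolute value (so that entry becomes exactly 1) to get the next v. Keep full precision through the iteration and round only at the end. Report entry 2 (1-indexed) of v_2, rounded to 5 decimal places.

Sv0 = (-3.000000, 4.000000); divide by 4.000000 → v1 = (-0.750000, 1.000000)
Sv1 = (-8.250000, 6.250000); divide by -8.250000 → v2 = (1.000000, -0.757576)
Requested entry of v2: 25/-33 = -0.75758

-0.75758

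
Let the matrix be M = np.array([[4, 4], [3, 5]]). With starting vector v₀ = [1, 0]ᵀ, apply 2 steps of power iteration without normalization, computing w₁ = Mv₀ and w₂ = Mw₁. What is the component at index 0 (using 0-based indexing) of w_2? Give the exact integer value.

w1 = Mv₀ = (4·1 + 4·0; 3·1 + 5·0) = (4, 3)
w2 = Mw1 = (4·4 + 4·3; 3·4 + 5·3) = (28, 27)
The requested component of w2 is 28.

28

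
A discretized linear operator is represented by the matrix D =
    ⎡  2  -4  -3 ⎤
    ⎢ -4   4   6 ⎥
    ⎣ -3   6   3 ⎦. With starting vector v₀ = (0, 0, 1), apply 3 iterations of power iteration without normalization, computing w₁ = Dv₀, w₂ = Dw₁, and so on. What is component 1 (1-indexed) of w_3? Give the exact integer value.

w1 = Dv₀ = (-3, 6, 3)
w2 = Dw1 = (-39, 54, 54)
w3 = Dw2 = (-456, 696, 603)
The requested component of w3 is -456.

-456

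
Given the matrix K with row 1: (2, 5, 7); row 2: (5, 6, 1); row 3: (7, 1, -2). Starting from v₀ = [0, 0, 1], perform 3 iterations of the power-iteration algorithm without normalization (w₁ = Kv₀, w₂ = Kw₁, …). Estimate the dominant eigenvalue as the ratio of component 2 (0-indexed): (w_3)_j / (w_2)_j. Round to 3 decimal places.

λ ≈ -0.630

w1 = Kv₀ = (2·0 + 5·0 + 7·1; 5·0 + 6·0 + 1·1; 7·0 + 1·0 + (-2)·1) = (7, 1, -2)
w2 = Kw1 = (2·7 + 5·1 + 7·(-2); 5·7 + 6·1 + 1·(-2); 7·7 + 1·1 + (-2)·(-2)) = (5, 39, 54)
w3 = Kw2 = (583, 313, -34)
Ratio at component: -34 / 54 = -0.630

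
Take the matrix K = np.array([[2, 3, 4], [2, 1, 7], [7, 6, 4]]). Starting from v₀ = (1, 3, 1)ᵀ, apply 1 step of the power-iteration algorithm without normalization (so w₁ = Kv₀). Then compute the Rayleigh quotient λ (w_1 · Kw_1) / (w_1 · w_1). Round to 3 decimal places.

λ ≈ 11.708

w1 = Kv₀ = (2·1 + 3·3 + 4·1; 2·1 + 1·3 + 7·1; 7·1 + 6·3 + 4·1) = (15, 12, 29)
Kw1 = (182, 245, 293)
w1·Kw1 = 15·182 + 12·245 + 29·293 = 14167; w1·w1 = 15·15 + 12·12 + 29·29 = 1210
λ ≈ 14167/1210 = 11.708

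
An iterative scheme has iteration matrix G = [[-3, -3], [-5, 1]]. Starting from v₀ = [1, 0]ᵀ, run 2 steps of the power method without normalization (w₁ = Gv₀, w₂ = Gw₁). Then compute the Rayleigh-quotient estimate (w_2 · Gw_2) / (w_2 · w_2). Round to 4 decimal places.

w1 = Gv₀ = ((-3)·1 + (-3)·0; (-5)·1 + 1·0) = (-3, -5)
w2 = Gw1 = ((-3)·(-3) + (-3)·(-5); (-5)·(-3) + 1·(-5)) = (24, 10)
Gw2 = (-102, -110)
w2·Gw2 = 24·(-102) + 10·(-110) = -3548; w2·w2 = 24·24 + 10·10 = 676
λ ≈ -3548/676 = -5.2485

λ ≈ -5.2485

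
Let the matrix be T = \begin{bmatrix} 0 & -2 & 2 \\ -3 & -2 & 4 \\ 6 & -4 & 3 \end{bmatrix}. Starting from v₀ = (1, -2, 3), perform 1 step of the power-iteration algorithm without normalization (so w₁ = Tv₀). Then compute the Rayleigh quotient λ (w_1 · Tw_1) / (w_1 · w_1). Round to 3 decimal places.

3.056

w1 = Tv₀ = (0·1 + (-2)·(-2) + 2·3; (-3)·1 + (-2)·(-2) + 4·3; 6·1 + (-4)·(-2) + 3·3) = (10, 13, 23)
Tw1 = (20, 36, 77)
w1·Tw1 = 10·20 + 13·36 + 23·77 = 2439; w1·w1 = 10·10 + 13·13 + 23·23 = 798
λ ≈ 2439/798 = 3.056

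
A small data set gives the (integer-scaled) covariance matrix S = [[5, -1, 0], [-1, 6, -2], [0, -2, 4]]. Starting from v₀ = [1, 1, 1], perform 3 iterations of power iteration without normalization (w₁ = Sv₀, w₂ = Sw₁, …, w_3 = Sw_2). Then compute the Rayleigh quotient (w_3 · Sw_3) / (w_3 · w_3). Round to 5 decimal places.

w1 = Sv₀ = (4, 3, 2)
w2 = Sw1 = (17, 10, 2)
w3 = Sw2 = (75, 39, -12)
Sw3 = (336, 183, -126)
w3·Sw3 = 75·336 + 39·183 + (-12)·(-126) = 33849; w3·w3 = 75·75 + 39·39 + (-12)·(-12) = 7290
λ ≈ 33849/7290 = 4.64321

4.64321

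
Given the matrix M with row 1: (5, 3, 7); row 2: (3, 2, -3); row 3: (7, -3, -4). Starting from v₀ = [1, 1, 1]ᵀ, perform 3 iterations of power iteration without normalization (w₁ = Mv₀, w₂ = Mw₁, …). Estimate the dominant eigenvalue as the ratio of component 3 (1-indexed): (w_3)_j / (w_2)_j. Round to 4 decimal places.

w1 = Mv₀ = (5·1 + 3·1 + 7·1; 3·1 + 2·1 + (-3)·1; 7·1 + (-3)·1 + (-4)·1) = (15, 2, 0)
w2 = Mw1 = (5·15 + 3·2 + 7·0; 3·15 + 2·2 + (-3)·0; 7·15 + (-3)·2 + (-4)·0) = (81, 49, 99)
w3 = Mw2 = (1245, 44, 24)
Ratio at component: 24 / 99 = 0.2424

λ ≈ 0.2424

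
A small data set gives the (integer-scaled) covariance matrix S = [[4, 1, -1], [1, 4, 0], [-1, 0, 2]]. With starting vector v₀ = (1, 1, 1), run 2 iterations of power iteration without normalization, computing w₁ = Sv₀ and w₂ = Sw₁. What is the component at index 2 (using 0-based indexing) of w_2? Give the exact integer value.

-2

w1 = Sv₀ = (4·1 + 1·1 + (-1)·1; 1·1 + 4·1 + 0·1; (-1)·1 + 0·1 + 2·1) = (4, 5, 1)
w2 = Sw1 = (4·4 + 1·5 + (-1)·1; 1·4 + 4·5 + 0·1; (-1)·4 + 0·5 + 2·1) = (20, 24, -2)
The requested component of w2 is -2.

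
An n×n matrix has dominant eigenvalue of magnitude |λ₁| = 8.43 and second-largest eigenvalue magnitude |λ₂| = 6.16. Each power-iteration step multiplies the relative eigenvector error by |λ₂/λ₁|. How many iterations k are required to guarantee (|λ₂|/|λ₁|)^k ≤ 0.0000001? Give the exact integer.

52

|λ₂/λ₁| = 6.16/8.43 = 0.73072
Need k ≥ ln(0.0000001) / ln(0.73072) = -16.1181 / -0.3137 ≈ 51.377
Smallest integer k satisfying the bound: 52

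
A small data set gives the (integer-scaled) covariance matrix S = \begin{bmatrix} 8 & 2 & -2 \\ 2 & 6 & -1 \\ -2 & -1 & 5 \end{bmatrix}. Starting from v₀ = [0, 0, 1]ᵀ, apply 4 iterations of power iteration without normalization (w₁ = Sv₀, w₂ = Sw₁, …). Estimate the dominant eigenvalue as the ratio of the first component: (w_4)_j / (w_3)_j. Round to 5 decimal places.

w1 = Sv₀ = (8·0 + 2·0 + (-2)·1; 2·0 + 6·0 + (-1)·1; (-2)·0 + (-1)·0 + 5·1) = (-2, -1, 5)
w2 = Sw1 = (8·(-2) + 2·(-1) + (-2)·5; 2·(-2) + 6·(-1) + (-1)·5; (-2)·(-2) + (-1)·(-1) + 5·5) = (-28, -15, 30)
w3 = Sw2 = (-314, -176, 221)
w4 = Sw3 = (-3306, -1905, 1909)
Ratio at component: -3306 / -314 = 10.52866

10.52866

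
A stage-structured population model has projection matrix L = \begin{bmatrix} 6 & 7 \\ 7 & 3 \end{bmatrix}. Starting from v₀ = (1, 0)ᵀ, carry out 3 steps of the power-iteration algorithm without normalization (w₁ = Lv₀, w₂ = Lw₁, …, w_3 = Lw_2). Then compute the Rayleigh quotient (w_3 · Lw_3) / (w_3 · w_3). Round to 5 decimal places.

λ ≈ 11.65759

w1 = Lv₀ = (6·1 + 7·0; 7·1 + 3·0) = (6, 7)
w2 = Lw1 = (6·6 + 7·7; 7·6 + 3·7) = (85, 63)
w3 = Lw2 = (951, 784)
Lw3 = (11194, 9009)
w3·Lw3 = 951·11194 + 784·9009 = 17708550; w3·w3 = 951·951 + 784·784 = 1519057
λ ≈ 17708550/1519057 = 11.65759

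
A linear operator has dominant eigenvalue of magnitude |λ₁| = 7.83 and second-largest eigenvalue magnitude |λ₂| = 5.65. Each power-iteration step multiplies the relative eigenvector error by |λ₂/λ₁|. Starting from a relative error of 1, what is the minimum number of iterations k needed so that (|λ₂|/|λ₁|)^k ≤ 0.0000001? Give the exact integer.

|λ₂/λ₁| = 5.65/7.83 = 0.72158
Need k ≥ ln(0.0000001) / ln(0.72158) = -16.1181 / -0.3263 ≈ 49.395
Smallest integer k satisfying the bound: 50

50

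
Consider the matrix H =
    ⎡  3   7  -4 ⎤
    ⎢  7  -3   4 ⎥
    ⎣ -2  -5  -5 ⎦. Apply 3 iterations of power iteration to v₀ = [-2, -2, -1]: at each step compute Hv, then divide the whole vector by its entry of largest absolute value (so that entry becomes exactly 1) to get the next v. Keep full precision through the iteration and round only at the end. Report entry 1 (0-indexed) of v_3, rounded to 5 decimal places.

1.00000

Hv0 = (-16.000000, -12.000000, 19.000000); divide by 19.000000 → v1 = (-0.842105, -0.631579, 1.000000)
Hv1 = (-10.947368, 0.000000, -0.157895); divide by -10.947368 → v2 = (1.000000, 0.000000, 0.014423)
Hv2 = (2.942308, 7.057692, -2.072115); divide by 7.057692 → v3 = (0.416894, 1.000000, -0.293597)
Requested entry of v3: -1468/-1468 = 1.00000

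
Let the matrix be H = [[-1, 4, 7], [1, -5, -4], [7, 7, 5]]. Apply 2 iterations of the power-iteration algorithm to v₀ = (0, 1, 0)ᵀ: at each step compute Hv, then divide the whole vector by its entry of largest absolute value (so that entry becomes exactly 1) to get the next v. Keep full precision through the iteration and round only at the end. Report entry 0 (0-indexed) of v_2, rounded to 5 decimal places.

0.89286

Hv0 = (4.000000, -5.000000, 7.000000); divide by 7.000000 → v1 = (0.571429, -0.714286, 1.000000)
Hv1 = (3.571429, 0.142857, 4.000000); divide by 4.000000 → v2 = (0.892857, 0.035714, 1.000000)
Requested entry of v2: 25/28 = 0.89286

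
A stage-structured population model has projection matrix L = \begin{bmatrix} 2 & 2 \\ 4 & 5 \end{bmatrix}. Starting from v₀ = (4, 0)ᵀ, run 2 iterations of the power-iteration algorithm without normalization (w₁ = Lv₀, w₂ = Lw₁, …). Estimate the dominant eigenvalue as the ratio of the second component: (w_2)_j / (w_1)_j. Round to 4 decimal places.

w1 = Lv₀ = (2·4 + 2·0; 4·4 + 5·0) = (8, 16)
w2 = Lw1 = (2·8 + 2·16; 4·8 + 5·16) = (48, 112)
Ratio at component: 112 / 16 = 7.0000

λ ≈ 7.0000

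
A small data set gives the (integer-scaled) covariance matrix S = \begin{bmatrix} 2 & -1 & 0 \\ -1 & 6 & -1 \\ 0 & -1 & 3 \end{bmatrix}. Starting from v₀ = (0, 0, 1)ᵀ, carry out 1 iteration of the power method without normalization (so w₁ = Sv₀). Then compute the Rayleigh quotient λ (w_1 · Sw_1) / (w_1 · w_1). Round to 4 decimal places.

w1 = Sv₀ = (0, -1, 3)
Sw1 = (1, -9, 10)
w1·Sw1 = 0·1 + (-1)·(-9) + 3·10 = 39; w1·w1 = 0·0 + (-1)·(-1) + 3·3 = 10
λ ≈ 39/10 = 3.9000

λ ≈ 3.9000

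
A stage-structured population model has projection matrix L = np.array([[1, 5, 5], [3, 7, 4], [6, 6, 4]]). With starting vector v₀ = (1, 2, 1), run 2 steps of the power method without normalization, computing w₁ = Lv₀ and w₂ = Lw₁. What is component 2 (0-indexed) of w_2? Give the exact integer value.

310

w1 = Lv₀ = (16, 21, 22)
w2 = Lw1 = (231, 283, 310)
The requested component of w2 is 310.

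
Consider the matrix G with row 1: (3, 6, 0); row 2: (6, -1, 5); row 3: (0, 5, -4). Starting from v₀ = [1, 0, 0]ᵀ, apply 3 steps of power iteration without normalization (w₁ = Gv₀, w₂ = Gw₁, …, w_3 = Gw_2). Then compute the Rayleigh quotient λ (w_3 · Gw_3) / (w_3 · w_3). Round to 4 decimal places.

w1 = Gv₀ = (3·1 + 6·0 + 0·0; 6·1 + (-1)·0 + 5·0; 0·1 + 5·0 + (-4)·0) = (3, 6, 0)
w2 = Gw1 = (3·3 + 6·6 + 0·0; 6·3 + (-1)·6 + 5·0; 0·3 + 5·6 + (-4)·0) = (45, 12, 30)
w3 = Gw2 = (207, 408, -60)
Gw3 = (3069, 534, 2280)
w3·Gw3 = 207·3069 + 408·534 + (-60)·2280 = 716355; w3·w3 = 207·207 + 408·408 + (-60)·(-60) = 212913
λ ≈ 716355/212913 = 3.3645

λ ≈ 3.3645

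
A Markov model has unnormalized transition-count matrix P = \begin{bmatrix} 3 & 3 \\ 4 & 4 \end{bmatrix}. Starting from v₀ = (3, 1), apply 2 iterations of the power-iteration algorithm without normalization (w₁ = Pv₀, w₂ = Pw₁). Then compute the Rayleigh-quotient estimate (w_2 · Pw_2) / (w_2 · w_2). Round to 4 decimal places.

w1 = Pv₀ = (3·3 + 3·1; 4·3 + 4·1) = (12, 16)
w2 = Pw1 = (3·12 + 3·16; 4·12 + 4·16) = (84, 112)
Pw2 = (588, 784)
w2·Pw2 = 84·588 + 112·784 = 137200; w2·w2 = 84·84 + 112·112 = 19600
λ ≈ 137200/19600 = 7.0000

λ ≈ 7.0000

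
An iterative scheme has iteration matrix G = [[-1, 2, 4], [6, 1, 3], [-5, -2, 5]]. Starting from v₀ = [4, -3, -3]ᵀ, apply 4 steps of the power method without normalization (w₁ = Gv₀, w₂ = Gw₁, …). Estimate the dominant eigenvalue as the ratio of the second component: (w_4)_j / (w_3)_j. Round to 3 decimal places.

λ ≈ 3.578

w1 = Gv₀ = ((-1)·4 + 2·(-3) + 4·(-3); 6·4 + 1·(-3) + 3·(-3); (-5)·4 + (-2)·(-3) + 5·(-3)) = (-22, 12, -29)
w2 = Gw1 = ((-1)·(-22) + 2·12 + 4·(-29); 6·(-22) + 1·12 + 3·(-29); (-5)·(-22) + (-2)·12 + 5·(-29)) = (-70, -207, -59)
w3 = Gw2 = (-580, -804, 469)
w4 = Gw3 = (848, -2877, 6853)
Ratio at component: -2877 / -804 = 3.578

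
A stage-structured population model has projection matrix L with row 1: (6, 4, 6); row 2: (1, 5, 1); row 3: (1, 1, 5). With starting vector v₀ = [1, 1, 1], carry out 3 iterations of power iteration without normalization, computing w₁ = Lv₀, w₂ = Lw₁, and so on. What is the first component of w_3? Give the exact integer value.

1576

w1 = Lv₀ = (6·1 + 4·1 + 6·1; 1·1 + 5·1 + 1·1; 1·1 + 1·1 + 5·1) = (16, 7, 7)
w2 = Lw1 = (6·16 + 4·7 + 6·7; 1·16 + 5·7 + 1·7; 1·16 + 1·7 + 5·7) = (166, 58, 58)
w3 = Lw2 = (1576, 514, 514)
The requested component of w3 is 1576.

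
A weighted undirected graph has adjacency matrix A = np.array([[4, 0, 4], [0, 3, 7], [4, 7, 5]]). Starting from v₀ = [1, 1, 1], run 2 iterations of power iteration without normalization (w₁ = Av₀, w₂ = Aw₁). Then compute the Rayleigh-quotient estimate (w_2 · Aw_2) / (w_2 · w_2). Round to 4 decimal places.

12.2323

w1 = Av₀ = (8, 10, 16)
w2 = Aw1 = (96, 142, 182)
Aw2 = (1112, 1700, 2288)
w2·Aw2 = 96·1112 + 142·1700 + 182·2288 = 764568; w2·w2 = 96·96 + 142·142 + 182·182 = 62504
λ ≈ 764568/62504 = 12.2323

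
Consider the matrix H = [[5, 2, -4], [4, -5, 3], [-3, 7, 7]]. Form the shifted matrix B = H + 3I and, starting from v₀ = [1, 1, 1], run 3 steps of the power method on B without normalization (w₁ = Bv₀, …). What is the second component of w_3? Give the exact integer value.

B = H + 3I has rows (8, 2, -4); (4, -2, 3); (-3, 7, 10)
w1 = Bv₀ = (6, 5, 14)
w2 = Bw1 = (2, 56, 157)
w3 = Bw2 = (-500, 367, 1956)
Requested component of w3: 367

367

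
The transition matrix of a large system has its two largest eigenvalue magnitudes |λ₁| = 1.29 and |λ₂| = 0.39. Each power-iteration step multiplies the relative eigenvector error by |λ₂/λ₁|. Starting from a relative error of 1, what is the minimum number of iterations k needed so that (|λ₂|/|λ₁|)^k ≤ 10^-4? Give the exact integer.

|λ₂/λ₁| = 0.39/1.29 = 0.30233
Need k ≥ ln(10^-4) / ln(0.30233) = -9.2103 / -1.1963 ≈ 7.699
Smallest integer k satisfying the bound: 8

8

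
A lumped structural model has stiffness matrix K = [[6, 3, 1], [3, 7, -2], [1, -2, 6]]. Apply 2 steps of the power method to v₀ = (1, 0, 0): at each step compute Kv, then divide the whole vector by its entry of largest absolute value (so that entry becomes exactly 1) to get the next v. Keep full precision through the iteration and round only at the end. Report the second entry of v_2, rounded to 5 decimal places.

Kv0 = (6.000000, 3.000000, 1.000000); divide by 6.000000 → v1 = (1.000000, 0.500000, 0.166667)
Kv1 = (7.666667, 6.166667, 1.000000); divide by 7.666667 → v2 = (1.000000, 0.804348, 0.130435)
Requested entry of v2: 37/46 = 0.80435

0.80435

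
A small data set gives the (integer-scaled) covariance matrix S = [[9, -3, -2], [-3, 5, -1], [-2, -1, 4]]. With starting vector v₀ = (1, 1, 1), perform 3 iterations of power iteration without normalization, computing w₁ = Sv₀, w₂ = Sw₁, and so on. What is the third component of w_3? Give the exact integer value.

-74

w1 = Sv₀ = (9·1 + (-3)·1 + (-2)·1; (-3)·1 + 5·1 + (-1)·1; (-2)·1 + (-1)·1 + 4·1) = (4, 1, 1)
w2 = Sw1 = (9·4 + (-3)·1 + (-2)·1; (-3)·4 + 5·1 + (-1)·1; (-2)·4 + (-1)·1 + 4·1) = (31, -8, -5)
w3 = Sw2 = (313, -128, -74)
The requested component of w3 is -74.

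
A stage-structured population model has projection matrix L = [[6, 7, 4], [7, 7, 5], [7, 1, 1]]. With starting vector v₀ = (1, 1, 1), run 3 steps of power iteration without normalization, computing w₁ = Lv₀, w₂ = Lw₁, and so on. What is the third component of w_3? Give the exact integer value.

w1 = Lv₀ = (6·1 + 7·1 + 4·1; 7·1 + 7·1 + 5·1; 7·1 + 1·1 + 1·1) = (17, 19, 9)
w2 = Lw1 = (6·17 + 7·19 + 4·9; 7·17 + 7·19 + 5·9; 7·17 + 1·19 + 1·9) = (271, 297, 147)
w3 = Lw2 = (4293, 4711, 2341)
The requested component of w3 is 2341.

2341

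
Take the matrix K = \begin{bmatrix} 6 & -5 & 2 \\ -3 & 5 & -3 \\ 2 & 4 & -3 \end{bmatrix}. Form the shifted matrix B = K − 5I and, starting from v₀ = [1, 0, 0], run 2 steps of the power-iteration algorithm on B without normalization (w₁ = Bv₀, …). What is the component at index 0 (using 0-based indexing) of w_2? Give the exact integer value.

B = K − 5I has rows (1, -5, 2); (-3, 0, -3); (2, 4, -8)
w1 = Bv₀ = (1·1 + (-5)·0 + 2·0; (-3)·1 + 0·0 + (-3)·0; 2·1 + 4·0 + (-8)·0) = (1, -3, 2)
w2 = Bw1 = (1·1 + (-5)·(-3) + 2·2; (-3)·1 + 0·(-3) + (-3)·2; 2·1 + 4·(-3) + (-8)·2) = (20, -9, -26)
Requested component of w2: 20

20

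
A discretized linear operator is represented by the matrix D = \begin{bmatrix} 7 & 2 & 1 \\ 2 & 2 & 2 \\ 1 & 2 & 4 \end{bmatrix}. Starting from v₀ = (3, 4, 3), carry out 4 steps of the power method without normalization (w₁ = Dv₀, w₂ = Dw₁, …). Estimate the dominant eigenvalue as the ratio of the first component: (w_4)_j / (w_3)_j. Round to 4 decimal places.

w1 = Dv₀ = (32, 20, 23)
w2 = Dw1 = (287, 150, 164)
w3 = Dw2 = (2473, 1202, 1243)
w4 = Dw3 = (20958, 9836, 9849)
Ratio at component: 20958 / 2473 = 8.4747

8.4747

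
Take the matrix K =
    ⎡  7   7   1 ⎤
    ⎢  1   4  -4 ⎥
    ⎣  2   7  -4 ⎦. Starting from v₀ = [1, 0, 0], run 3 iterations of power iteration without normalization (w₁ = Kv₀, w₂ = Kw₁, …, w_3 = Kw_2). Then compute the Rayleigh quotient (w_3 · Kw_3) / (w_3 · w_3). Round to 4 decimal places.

w1 = Kv₀ = (7·1 + 7·0 + 1·0; 1·1 + 4·0 + (-4)·0; 2·1 + 7·0 + (-4)·0) = (7, 1, 2)
w2 = Kw1 = (7·7 + 7·1 + 1·2; 1·7 + 4·1 + (-4)·2; 2·7 + 7·1 + (-4)·2) = (58, 3, 13)
w3 = Kw2 = (440, 18, 85)
Kw3 = (3291, 172, 666)
w3·Kw3 = 440·3291 + 18·172 + 85·666 = 1507746; w3·w3 = 440·440 + 18·18 + 85·85 = 201149
λ ≈ 1507746/201149 = 7.4957

7.4957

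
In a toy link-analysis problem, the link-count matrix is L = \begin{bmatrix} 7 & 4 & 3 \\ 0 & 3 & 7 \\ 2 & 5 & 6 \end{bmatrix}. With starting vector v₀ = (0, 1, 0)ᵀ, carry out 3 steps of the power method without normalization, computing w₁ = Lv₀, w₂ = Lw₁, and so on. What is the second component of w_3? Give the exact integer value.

503

w1 = Lv₀ = (4, 3, 5)
w2 = Lw1 = (55, 44, 53)
w3 = Lw2 = (720, 503, 648)
The requested component of w3 is 503.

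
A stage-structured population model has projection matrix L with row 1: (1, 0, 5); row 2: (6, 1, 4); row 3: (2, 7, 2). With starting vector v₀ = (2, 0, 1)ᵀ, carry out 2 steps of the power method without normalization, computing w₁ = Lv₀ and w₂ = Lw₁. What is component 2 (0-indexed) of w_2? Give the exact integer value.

138

w1 = Lv₀ = (7, 16, 6)
w2 = Lw1 = (37, 82, 138)
The requested component of w2 is 138.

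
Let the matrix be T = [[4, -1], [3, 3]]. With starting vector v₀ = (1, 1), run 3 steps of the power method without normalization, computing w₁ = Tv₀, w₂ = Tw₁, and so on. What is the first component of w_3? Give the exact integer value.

-3

w1 = Tv₀ = (4·1 + (-1)·1; 3·1 + 3·1) = (3, 6)
w2 = Tw1 = (4·3 + (-1)·6; 3·3 + 3·6) = (6, 27)
w3 = Tw2 = (-3, 99)
The requested component of w3 is -3.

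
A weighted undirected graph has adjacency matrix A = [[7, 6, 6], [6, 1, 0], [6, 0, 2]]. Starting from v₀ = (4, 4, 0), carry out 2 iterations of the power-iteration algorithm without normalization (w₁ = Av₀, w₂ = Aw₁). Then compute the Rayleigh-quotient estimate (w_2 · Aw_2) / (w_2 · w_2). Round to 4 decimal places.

w1 = Av₀ = (7·4 + 6·4 + 6·0; 6·4 + 1·4 + 0·0; 6·4 + 0·4 + 2·0) = (52, 28, 24)
w2 = Aw1 = (7·52 + 6·28 + 6·24; 6·52 + 1·28 + 0·24; 6·52 + 0·28 + 2·24) = (676, 340, 360)
Aw2 = (8932, 4396, 4776)
w2·Aw2 = 676·8932 + 340·4396 + 360·4776 = 9252032; w2·w2 = 676·676 + 340·340 + 360·360 = 702176
λ ≈ 9252032/702176 = 13.1762

13.1762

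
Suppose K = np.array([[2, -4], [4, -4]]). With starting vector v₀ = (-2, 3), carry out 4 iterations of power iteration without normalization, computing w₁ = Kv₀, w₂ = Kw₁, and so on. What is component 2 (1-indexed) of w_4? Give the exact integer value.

-384

w1 = Kv₀ = (-16, -20)
w2 = Kw1 = (48, 16)
w3 = Kw2 = (32, 128)
w4 = Kw3 = (-448, -384)
The requested component of w4 is -384.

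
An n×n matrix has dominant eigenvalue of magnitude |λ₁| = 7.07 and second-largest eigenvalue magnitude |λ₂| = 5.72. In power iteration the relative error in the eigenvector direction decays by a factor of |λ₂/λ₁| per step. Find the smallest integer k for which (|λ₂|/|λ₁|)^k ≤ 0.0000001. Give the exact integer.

|λ₂/λ₁| = 5.72/7.07 = 0.80905
Need k ≥ ln(0.0000001) / ln(0.80905) = -16.1181 / -0.2119 ≈ 76.068
Smallest integer k satisfying the bound: 77

77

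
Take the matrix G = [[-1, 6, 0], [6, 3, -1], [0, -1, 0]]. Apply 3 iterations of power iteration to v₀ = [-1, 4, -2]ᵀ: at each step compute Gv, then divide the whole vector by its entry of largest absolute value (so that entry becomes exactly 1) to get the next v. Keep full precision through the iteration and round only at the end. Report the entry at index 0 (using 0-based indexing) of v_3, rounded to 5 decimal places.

1.00000

Gv0 = (25.000000, 8.000000, -4.000000); divide by 25.000000 → v1 = (1.000000, 0.320000, -0.160000)
Gv1 = (0.920000, 7.120000, -0.320000); divide by 7.120000 → v2 = (0.129213, 1.000000, -0.044944)
Gv2 = (5.870787, 3.820225, -1.000000); divide by 5.870787 → v3 = (1.000000, 0.650718, -0.170335)
Requested entry of v3: 1045/1045 = 1.00000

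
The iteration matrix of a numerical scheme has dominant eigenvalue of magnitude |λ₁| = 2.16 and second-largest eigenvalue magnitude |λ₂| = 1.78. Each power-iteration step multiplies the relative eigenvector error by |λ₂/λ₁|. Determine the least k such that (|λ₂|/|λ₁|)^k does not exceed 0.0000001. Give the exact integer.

84

|λ₂/λ₁| = 1.78/2.16 = 0.82407
Need k ≥ ln(0.0000001) / ln(0.82407) = -16.1181 / -0.1935 ≈ 83.300
Smallest integer k satisfying the bound: 84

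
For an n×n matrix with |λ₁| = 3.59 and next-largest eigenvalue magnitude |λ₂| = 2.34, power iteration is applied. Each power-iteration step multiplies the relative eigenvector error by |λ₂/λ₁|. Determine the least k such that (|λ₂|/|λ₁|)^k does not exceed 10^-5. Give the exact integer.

27

|λ₂/λ₁| = 2.34/3.59 = 0.65181
Need k ≥ ln(10^-5) / ln(0.65181) = -11.5129 / -0.4280 ≈ 26.899
Smallest integer k satisfying the bound: 27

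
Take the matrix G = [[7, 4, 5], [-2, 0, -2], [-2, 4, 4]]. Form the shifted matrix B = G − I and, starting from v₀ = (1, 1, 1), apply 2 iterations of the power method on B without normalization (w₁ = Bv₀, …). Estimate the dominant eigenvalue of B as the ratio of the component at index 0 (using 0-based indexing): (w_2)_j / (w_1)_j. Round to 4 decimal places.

6.3333

B = G − I has rows (6, 4, 5); (-2, -1, -2); (-2, 4, 3)
w1 = Bv₀ = (15, -5, 5)
w2 = Bw1 = (95, -35, -35)
Ratio: 95/15 = 6.3333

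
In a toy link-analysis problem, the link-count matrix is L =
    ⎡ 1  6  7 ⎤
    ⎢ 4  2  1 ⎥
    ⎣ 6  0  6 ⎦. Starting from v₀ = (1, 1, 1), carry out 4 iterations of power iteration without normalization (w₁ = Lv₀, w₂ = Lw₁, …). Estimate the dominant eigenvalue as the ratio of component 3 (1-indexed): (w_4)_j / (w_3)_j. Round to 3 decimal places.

λ ≈ 11.824

w1 = Lv₀ = (1·1 + 6·1 + 7·1; 4·1 + 2·1 + 1·1; 6·1 + 0·1 + 6·1) = (14, 7, 12)
w2 = Lw1 = (1·14 + 6·7 + 7·12; 4·14 + 2·7 + 1·12; 6·14 + 0·7 + 6·12) = (140, 82, 156)
w3 = Lw2 = (1724, 880, 1776)
w4 = Lw3 = (19436, 10432, 21000)
Ratio at component: 21000 / 1776 = 11.824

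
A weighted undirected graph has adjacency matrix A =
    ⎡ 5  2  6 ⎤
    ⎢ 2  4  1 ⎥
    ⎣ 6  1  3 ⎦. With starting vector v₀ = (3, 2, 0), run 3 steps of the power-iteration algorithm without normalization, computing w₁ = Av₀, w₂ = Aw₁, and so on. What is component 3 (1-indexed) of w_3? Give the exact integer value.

w1 = Av₀ = (19, 14, 20)
w2 = Aw1 = (243, 114, 188)
w3 = Aw2 = (2571, 1130, 2136)
The requested component of w3 is 2136.

2136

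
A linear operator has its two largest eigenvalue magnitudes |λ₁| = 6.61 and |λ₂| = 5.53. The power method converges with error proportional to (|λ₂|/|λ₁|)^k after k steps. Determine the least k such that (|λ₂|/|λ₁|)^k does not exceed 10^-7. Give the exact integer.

|λ₂/λ₁| = 5.53/6.61 = 0.83661
Need k ≥ ln(10^-7) / ln(0.83661) = -16.1181 / -0.1784 ≈ 90.350
Smallest integer k satisfying the bound: 91

91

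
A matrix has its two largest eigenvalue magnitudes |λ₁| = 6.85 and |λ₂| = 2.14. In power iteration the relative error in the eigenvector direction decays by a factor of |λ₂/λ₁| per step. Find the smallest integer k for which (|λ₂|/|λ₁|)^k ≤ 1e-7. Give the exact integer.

14

|λ₂/λ₁| = 2.14/6.85 = 0.31241
Need k ≥ ln(1e-7) / ln(0.31241) = -16.1181 / -1.1634 ≈ 13.854
Smallest integer k satisfying the bound: 14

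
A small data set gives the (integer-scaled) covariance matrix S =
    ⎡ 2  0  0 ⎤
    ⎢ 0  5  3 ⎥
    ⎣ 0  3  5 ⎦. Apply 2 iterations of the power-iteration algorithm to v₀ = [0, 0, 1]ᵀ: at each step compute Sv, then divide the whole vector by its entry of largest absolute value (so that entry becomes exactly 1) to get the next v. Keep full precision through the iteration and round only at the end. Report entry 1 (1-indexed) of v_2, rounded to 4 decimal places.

0.0000

Sv0 = (0.00000, 3.00000, 5.00000); divide by 5.00000 → v1 = (0.00000, 0.60000, 1.00000)
Sv1 = (0.00000, 6.00000, 6.80000); divide by 6.80000 → v2 = (0.00000, 0.88235, 1.00000)
Requested entry of v2: 0/34 = 0.0000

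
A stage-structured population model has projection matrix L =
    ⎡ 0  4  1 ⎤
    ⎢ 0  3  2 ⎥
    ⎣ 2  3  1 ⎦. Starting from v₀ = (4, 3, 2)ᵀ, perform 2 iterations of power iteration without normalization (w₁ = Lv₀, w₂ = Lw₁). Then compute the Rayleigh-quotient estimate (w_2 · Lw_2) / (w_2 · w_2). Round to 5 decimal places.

λ ≈ 5.36203

w1 = Lv₀ = (0·4 + 4·3 + 1·2; 0·4 + 3·3 + 2·2; 2·4 + 3·3 + 1·2) = (14, 13, 19)
w2 = Lw1 = (0·14 + 4·13 + 1·19; 0·14 + 3·13 + 2·19; 2·14 + 3·13 + 1·19) = (71, 77, 86)
Lw2 = (394, 403, 459)
w2·Lw2 = 71·394 + 77·403 + 86·459 = 98479; w2·w2 = 71·71 + 77·77 + 86·86 = 18366
λ ≈ 98479/18366 = 5.36203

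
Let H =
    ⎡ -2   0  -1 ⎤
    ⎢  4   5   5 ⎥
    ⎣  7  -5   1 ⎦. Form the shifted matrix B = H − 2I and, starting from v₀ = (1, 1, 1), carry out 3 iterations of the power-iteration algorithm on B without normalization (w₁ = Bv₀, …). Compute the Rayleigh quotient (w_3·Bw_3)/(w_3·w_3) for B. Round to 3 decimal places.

B = H − 2I has rows (-4, 0, -1); (4, 3, 5); (7, -5, -1)
w1 = Bv₀ = (-5, 12, 1)
w2 = Bw1 = (19, 21, -96)
w3 = Bw2 = (20, -341, 124)
Bw3 = (-204, -323, 1721)
w3·Bw3 = 319467; w3·w3 = 132057; μ ≈ 319467/132057 = 2.419

μ ≈ 2.419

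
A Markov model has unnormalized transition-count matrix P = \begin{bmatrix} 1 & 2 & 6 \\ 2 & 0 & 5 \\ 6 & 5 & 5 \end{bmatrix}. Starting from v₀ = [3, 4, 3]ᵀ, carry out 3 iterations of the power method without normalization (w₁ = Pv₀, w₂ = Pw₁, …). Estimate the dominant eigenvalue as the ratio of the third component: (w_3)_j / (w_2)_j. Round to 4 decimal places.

λ ≈ 12.2592

w1 = Pv₀ = (29, 21, 53)
w2 = Pw1 = (389, 323, 544)
w3 = Pw2 = (4299, 3498, 6669)
Ratio at component: 6669 / 544 = 12.2592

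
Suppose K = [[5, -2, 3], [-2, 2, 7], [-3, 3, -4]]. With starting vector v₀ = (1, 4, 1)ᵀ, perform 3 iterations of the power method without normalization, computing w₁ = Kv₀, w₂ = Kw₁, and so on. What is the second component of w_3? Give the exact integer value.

277

w1 = Kv₀ = (5·1 + (-2)·4 + 3·1; (-2)·1 + 2·4 + 7·1; (-3)·1 + 3·4 + (-4)·1) = (0, 13, 5)
w2 = Kw1 = (5·0 + (-2)·13 + 3·5; (-2)·0 + 2·13 + 7·5; (-3)·0 + 3·13 + (-4)·5) = (-11, 61, 19)
w3 = Kw2 = (-120, 277, 140)
The requested component of w3 is 277.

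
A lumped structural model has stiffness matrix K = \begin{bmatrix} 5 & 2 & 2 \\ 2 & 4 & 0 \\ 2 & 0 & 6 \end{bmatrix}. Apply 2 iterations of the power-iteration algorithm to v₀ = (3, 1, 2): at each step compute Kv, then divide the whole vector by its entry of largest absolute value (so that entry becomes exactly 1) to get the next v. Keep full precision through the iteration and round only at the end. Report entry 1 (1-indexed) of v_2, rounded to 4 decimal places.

1.0000

Kv0 = (21.00000, 10.00000, 18.00000); divide by 21.00000 → v1 = (1.00000, 0.47619, 0.85714)
Kv1 = (7.66667, 3.90476, 7.14286); divide by 7.66667 → v2 = (1.00000, 0.50932, 0.93168)
Requested entry of v2: 161/161 = 1.0000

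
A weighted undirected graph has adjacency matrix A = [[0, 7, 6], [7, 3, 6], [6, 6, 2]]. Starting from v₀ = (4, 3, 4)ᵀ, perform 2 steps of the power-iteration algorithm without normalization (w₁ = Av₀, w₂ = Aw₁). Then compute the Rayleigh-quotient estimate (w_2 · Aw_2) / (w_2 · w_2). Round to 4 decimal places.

14.4020

w1 = Av₀ = (0·4 + 7·3 + 6·4; 7·4 + 3·3 + 6·4; 6·4 + 6·3 + 2·4) = (45, 61, 50)
w2 = Aw1 = (0·45 + 7·61 + 6·50; 7·45 + 3·61 + 6·50; 6·45 + 6·61 + 2·50) = (727, 798, 736)
Aw2 = (10002, 11899, 10622)
w2·Aw2 = 727·10002 + 798·11899 + 736·10622 = 24584648; w2·w2 = 727·727 + 798·798 + 736·736 = 1707029
λ ≈ 24584648/1707029 = 14.4020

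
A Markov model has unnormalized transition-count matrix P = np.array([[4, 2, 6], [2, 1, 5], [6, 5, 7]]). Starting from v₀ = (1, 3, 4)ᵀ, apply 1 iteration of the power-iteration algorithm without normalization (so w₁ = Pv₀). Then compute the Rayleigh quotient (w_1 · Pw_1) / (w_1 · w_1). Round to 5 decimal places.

13.79675

w1 = Pv₀ = (34, 25, 49)
Pw1 = (480, 338, 672)
w1·Pw1 = 34·480 + 25·338 + 49·672 = 57698; w1·w1 = 34·34 + 25·25 + 49·49 = 4182
λ ≈ 57698/4182 = 13.79675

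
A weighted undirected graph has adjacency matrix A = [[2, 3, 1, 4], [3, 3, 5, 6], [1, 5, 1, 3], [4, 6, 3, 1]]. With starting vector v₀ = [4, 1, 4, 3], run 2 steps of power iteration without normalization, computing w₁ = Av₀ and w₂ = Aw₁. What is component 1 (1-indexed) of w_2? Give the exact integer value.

383

w1 = Av₀ = (2·4 + 3·1 + 1·4 + 4·3; 3·4 + 3·1 + 5·4 + 6·3; 1·4 + 5·1 + 1·4 + 3·3; 4·4 + 6·1 + 3·4 + 1·3) = (27, 53, 22, 37)
w2 = Aw1 = (2·27 + 3·53 + 1·22 + 4·37; 3·27 + 3·53 + 5·22 + 6·37; 1·27 + 5·53 + 1·22 + 3·37; 4·27 + 6·53 + 3·22 + 1·37) = (383, 572, 425, 529)
The requested component of w2 is 383.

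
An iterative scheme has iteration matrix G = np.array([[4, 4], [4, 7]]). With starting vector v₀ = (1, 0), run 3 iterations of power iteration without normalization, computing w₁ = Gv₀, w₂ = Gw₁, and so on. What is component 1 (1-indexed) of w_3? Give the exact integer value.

w1 = Gv₀ = (4·1 + 4·0; 4·1 + 7·0) = (4, 4)
w2 = Gw1 = (4·4 + 4·4; 4·4 + 7·4) = (32, 44)
w3 = Gw2 = (304, 436)
The requested component of w3 is 304.

304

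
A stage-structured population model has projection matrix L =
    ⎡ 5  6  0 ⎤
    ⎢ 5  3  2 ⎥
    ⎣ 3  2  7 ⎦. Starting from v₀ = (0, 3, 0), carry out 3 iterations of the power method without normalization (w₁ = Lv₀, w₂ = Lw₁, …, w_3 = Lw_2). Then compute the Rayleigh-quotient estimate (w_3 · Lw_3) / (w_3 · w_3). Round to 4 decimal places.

λ ≈ 11.0077

w1 = Lv₀ = (18, 9, 6)
w2 = Lw1 = (144, 129, 114)
w3 = Lw2 = (1494, 1335, 1488)
Lw3 = (15480, 14451, 17568)
w3·Lw3 = 1494·15480 + 1335·14451 + 1488·17568 = 68560389; w3·w3 = 1494·1494 + 1335·1335 + 1488·1488 = 6228405
λ ≈ 68560389/6228405 = 11.0077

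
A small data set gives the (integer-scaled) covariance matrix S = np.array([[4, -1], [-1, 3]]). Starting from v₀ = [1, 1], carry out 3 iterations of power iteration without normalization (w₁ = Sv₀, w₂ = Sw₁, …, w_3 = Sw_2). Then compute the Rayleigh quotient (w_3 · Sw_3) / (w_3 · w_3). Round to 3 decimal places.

4.053

w1 = Sv₀ = (3, 2)
w2 = Sw1 = (10, 3)
w3 = Sw2 = (37, -1)
Sw3 = (149, -40)
w3·Sw3 = 37·149 + (-1)·(-40) = 5553; w3·w3 = 37·37 + (-1)·(-1) = 1370
λ ≈ 5553/1370 = 4.053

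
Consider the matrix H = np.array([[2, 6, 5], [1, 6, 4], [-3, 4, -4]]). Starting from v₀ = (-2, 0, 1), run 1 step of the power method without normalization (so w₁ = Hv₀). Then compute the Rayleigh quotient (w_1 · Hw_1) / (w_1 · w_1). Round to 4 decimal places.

λ ≈ 6.6667

w1 = Hv₀ = (1, 2, 2)
Hw1 = (24, 21, -3)
w1·Hw1 = 1·24 + 2·21 + 2·(-3) = 60; w1·w1 = 1·1 + 2·2 + 2·2 = 9
λ ≈ 60/9 = 6.6667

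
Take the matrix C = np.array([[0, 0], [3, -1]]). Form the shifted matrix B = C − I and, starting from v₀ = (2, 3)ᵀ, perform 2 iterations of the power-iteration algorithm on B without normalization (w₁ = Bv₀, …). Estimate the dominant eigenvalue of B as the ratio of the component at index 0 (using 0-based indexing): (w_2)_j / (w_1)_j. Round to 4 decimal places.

B = C − I has rows (-1, 0); (3, -2)
w1 = Bv₀ = ((-1)·2 + 0·3; 3·2 + (-2)·3) = (-2, 0)
w2 = Bw1 = ((-1)·(-2) + 0·0; 3·(-2) + (-2)·0) = (2, -6)
Ratio: 2/-2 = -1.0000

-1.0000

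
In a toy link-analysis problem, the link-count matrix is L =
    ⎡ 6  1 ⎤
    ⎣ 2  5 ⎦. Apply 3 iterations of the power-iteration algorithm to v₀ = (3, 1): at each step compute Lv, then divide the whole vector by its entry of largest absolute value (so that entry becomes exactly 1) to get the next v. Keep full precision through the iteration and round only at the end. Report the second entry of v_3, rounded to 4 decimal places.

0.8482

Lv0 = (19.00000, 11.00000); divide by 19.00000 → v1 = (1.00000, 0.57895)
Lv1 = (6.57895, 4.89474); divide by 6.57895 → v2 = (1.00000, 0.74400)
Lv2 = (6.74400, 5.72000); divide by 6.74400 → v3 = (1.00000, 0.84816)
Requested entry of v3: 715/843 = 0.8482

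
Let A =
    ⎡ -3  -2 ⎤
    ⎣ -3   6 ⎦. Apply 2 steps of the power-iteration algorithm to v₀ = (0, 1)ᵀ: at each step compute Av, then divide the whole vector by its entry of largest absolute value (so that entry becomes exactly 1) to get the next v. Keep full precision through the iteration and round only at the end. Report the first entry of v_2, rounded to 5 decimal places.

-0.14286

Av0 = (-2.000000, 6.000000); divide by 6.000000 → v1 = (-0.333333, 1.000000)
Av1 = (-1.000000, 7.000000); divide by 7.000000 → v2 = (-0.142857, 1.000000)
Requested entry of v2: -6/42 = -0.14286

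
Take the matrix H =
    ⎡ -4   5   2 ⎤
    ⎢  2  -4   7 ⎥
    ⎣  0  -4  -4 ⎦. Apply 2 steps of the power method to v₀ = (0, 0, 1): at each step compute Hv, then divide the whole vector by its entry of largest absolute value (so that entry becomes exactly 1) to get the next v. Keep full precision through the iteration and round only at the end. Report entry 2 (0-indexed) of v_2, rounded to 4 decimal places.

Hv0 = (2.00000, 7.00000, -4.00000); divide by 7.00000 → v1 = (0.28571, 1.00000, -0.57143)
Hv1 = (2.71429, -7.42857, -1.71429); divide by -7.42857 → v2 = (-0.36538, 1.00000, 0.23077)
Requested entry of v2: -12/-52 = 0.2308

0.2308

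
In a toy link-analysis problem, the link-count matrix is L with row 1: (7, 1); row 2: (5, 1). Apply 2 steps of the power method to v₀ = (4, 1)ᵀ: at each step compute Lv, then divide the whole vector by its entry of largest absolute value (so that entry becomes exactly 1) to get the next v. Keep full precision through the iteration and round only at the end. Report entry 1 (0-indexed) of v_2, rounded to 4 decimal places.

Lv0 = (29.00000, 21.00000); divide by 29.00000 → v1 = (1.00000, 0.72414)
Lv1 = (7.72414, 5.72414); divide by 7.72414 → v2 = (1.00000, 0.74107)
Requested entry of v2: 166/224 = 0.7411

0.7411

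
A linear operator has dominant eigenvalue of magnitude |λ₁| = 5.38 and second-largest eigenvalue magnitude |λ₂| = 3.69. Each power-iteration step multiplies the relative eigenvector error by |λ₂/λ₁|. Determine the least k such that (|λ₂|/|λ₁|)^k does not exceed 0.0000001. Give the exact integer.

43

|λ₂/λ₁| = 3.69/5.38 = 0.68587
Need k ≥ ln(0.0000001) / ln(0.68587) = -16.1181 / -0.3771 ≈ 42.747
Smallest integer k satisfying the bound: 43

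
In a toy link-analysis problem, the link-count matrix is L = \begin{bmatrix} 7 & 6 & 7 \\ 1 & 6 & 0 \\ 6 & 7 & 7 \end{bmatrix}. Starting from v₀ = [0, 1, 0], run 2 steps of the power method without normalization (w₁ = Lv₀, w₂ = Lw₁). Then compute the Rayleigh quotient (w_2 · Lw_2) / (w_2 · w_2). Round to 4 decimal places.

λ ≈ 15.3061

w1 = Lv₀ = (7·0 + 6·1 + 7·0; 1·0 + 6·1 + 0·0; 6·0 + 7·1 + 7·0) = (6, 6, 7)
w2 = Lw1 = (7·6 + 6·6 + 7·7; 1·6 + 6·6 + 0·7; 6·6 + 7·6 + 7·7) = (127, 42, 127)
Lw2 = (2030, 379, 1945)
w2·Lw2 = 127·2030 + 42·379 + 127·1945 = 520743; w2·w2 = 127·127 + 42·42 + 127·127 = 34022
λ ≈ 520743/34022 = 15.3061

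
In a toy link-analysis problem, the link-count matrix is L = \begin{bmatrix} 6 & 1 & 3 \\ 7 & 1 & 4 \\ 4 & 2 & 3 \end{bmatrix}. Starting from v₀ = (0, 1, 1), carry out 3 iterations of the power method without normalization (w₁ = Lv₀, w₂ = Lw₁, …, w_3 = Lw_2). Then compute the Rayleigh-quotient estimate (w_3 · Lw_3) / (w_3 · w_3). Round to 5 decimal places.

λ ≈ 9.94939

w1 = Lv₀ = (6·0 + 1·1 + 3·1; 7·0 + 1·1 + 4·1; 4·0 + 2·1 + 3·1) = (4, 5, 5)
w2 = Lw1 = (6·4 + 1·5 + 3·5; 7·4 + 1·5 + 4·5; 4·4 + 2·5 + 3·5) = (44, 53, 41)
w3 = Lw2 = (440, 525, 405)
Lw3 = (4380, 5225, 4025)
w3·Lw3 = 440·4380 + 525·5225 + 405·4025 = 6300450; w3·w3 = 440·440 + 525·525 + 405·405 = 633250
λ ≈ 6300450/633250 = 9.94939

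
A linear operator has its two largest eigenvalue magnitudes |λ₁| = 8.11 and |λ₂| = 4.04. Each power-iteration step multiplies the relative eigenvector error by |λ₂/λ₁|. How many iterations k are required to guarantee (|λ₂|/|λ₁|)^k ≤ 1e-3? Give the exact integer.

|λ₂/λ₁| = 4.04/8.11 = 0.49815
Need k ≥ ln(1e-3) / ln(0.49815) = -6.9078 / -0.6969 ≈ 9.913
Smallest integer k satisfying the bound: 10

10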